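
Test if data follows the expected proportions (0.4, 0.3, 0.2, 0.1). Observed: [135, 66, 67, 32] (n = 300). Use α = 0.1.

Expected: [120.0, 90.0, 60.0, 30.0]. χ² = 9.225. df = 3, critical = 6.251. Reject H₀.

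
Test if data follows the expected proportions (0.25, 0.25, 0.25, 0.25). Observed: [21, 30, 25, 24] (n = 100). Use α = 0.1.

Expected: [25.0, 25.0, 25.0, 25.0]. χ² = 1.68. df = 3, critical = 6.251. Fail to reject H₀.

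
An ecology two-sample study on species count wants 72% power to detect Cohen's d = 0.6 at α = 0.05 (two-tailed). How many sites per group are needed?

z_{α/2} = 1.96, z_β = Φ⁻¹(0.72) = 0.583. For medium effect (d = 0.6): n per group = 2(z_{α/2} + z_β)²/d² = 2(1.96 + 0.583)²/0.6² = 35.9 → 36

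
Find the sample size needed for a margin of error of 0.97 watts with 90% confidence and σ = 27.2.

n = (z*σ/E)² = (1.645×27.2/0.97)² = 2127.8 → n = 2128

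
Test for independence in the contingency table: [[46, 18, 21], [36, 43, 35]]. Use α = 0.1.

χ² = 10.972. df = 2, critical = 4.605. Reject H₀. Variables are dependent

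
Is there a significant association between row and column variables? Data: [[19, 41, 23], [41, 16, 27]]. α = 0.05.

χ² = 19.346. df = 2, critical = 5.991. Reject H₀. Variables are dependent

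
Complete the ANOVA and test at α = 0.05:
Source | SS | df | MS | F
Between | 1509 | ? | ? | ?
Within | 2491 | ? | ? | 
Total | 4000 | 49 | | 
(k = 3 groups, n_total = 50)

df_between = 2, df_within = 47. MS_between = 754.5, MS_within = 53.0. F = 14.236, F_crit ≈ 3.195. Reject H₀.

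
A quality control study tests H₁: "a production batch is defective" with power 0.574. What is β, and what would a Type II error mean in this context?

β = 1 - power = 1 - 0.574 = 0.426. A Type II error is failing to reject H₀ when H₀ is false (false negative) — here, failing to conclude that a production batch is defective when in fact it is true. Consequence: shipping a defective batch — faulty products reach customers.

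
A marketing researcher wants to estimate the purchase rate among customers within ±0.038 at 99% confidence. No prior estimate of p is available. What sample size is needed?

Conservative approach: use p = 0.5 (maximizes p(1-p) = 0.25). n = z²(0.25)/E² = 2.576²×0.25/0.038² = 1148.9 → n = 1149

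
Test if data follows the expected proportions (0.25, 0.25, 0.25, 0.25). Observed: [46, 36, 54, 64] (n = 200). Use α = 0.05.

Expected: [50.0, 50.0, 50.0, 50.0]. χ² = 8.48. df = 3, critical = 7.815. Reject H₀.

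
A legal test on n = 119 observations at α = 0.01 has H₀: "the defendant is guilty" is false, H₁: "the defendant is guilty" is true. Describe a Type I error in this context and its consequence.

Type I error: rejecting H₀ when it is true — concluding that the defendant is guilty when in fact it is not. Consequence: convicting an innocent person.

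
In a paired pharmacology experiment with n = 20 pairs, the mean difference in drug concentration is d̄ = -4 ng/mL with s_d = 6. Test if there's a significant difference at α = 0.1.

t = d̄/(s_d/√n) = -4/(6/√20) = -2.981. df = 19, critical t = ±1.729. Reject H₀.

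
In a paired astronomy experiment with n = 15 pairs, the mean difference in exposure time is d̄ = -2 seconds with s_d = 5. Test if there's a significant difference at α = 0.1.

t = d̄/(s_d/√n) = -2/(5/√15) = -1.549. df = 14, critical t = ±1.761. Fail to reject H₀.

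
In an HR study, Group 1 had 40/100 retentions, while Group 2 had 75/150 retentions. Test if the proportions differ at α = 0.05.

p̂₁ = 0.4, p̂₂ = 0.5, pooled p̂ = 0.46. z = -1.554. Critical: ±1.96. Fail to reject H₀.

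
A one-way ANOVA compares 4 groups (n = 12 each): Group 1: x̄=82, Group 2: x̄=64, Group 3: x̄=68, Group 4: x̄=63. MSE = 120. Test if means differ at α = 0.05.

Grand mean = 69.25. SS_between = 2769.0, MS_between = 923.0. F = 7.692, F_crit ≈ 2.816. Reject H₀.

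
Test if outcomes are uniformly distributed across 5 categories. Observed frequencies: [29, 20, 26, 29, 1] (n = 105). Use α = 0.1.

Expected = 21 each. χ² = Σ(O-E)²/E = 26.381. df = 4, critical value = 7.779. Reject H₀.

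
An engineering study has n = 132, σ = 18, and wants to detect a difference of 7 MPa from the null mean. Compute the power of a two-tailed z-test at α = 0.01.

SE = σ/√n = 18/√132 = 1.567. Non-centrality λ = d/SE = 7/1.567 = 4.468. Power ≈ Φ(λ - z_{α/2}) = Φ(4.468 - 2.576) = Φ(1.892) = 0.971.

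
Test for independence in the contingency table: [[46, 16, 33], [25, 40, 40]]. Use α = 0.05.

χ² = 16.71. df = 2, critical = 5.991. Reject H₀. Variables are dependent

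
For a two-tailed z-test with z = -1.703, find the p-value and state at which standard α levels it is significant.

p = 2·P(Z > |-1.703|) = 2·(1 - Φ(1.703)) ≈ 0.0886. Significant at α = 0.1.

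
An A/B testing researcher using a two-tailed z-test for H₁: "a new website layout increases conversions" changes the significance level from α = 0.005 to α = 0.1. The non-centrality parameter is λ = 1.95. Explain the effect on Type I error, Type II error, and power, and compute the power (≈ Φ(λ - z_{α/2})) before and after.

Increasing α from 0.005 to 0.1:
• Type I error rate increases (α is the Type I rate by definition).
• Critical value moves from z_{α/2} = 2.807 to 1.645, so power = Φ(λ - z_{α/2}) goes from Φ(1.95 - 2.807) = 0.196 to Φ(1.95 - 1.645) = 0.62.
• Type II error rate β = 1 - power therefore decreases (0.804 → 0.38).
Appropriate when false negatives are costly — here, discarding a layout that would have improved conversions — lost revenue.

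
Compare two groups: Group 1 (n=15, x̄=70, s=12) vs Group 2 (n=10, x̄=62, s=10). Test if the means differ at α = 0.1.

Pooled sp = 11.26. t = 1.74, df = 23. Critical t = ±1.714. Reject H₀.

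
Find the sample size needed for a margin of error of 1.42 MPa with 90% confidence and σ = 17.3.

n = (z*σ/E)² = (1.645×17.3/1.42)² = 401.6 → n = 402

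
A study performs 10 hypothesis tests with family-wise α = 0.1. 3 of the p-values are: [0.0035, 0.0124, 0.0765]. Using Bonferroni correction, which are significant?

Bonferroni α = 0.1/10 = 0.01. Significant p-values: [0.0035]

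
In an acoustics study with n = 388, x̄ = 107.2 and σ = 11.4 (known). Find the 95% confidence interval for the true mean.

CI = x̄ ± z*(σ/√n) = 107.2 ± 1.96(11.4/√388) = 107.2 ± 1.13 = (106.07, 108.33)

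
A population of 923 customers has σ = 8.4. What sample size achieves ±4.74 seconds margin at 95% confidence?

Without FPC: n₀ = (1.96×8.4/4.74)² = 12.065. With FPC: n = n₀N/(n₀+N-1) = 11.9 → n = 12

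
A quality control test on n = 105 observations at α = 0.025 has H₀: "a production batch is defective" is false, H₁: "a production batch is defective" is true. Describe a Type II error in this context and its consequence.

Type II error: failing to reject H₀ when it is false — concluding that a production batch is defective is not supported when in fact it is. Consequence: shipping a defective batch — faulty products reach customers.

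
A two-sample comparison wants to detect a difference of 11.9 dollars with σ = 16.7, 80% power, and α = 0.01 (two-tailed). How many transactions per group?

n per group = 2(z_α/2 + z_β)²σ²/d² = 2×(2.576 + 0.84)²×16.7²/11.9² = 46.0 → n = 46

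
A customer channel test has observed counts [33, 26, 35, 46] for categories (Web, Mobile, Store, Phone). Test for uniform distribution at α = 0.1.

Expected = 35 each. χ² = Σ(O-E)²/E = 5.886. df = 3, critical value = 6.251. Fail to reject H₀.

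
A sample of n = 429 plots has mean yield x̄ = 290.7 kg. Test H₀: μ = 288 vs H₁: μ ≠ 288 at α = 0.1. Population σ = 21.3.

z = (x̄ - μ₀)/(σ/√n) = (290.7 - 288)/(21.3/√429) = 2.626. Critical value: ±1.645. Since |2.626| > 1.645, Reject H₀.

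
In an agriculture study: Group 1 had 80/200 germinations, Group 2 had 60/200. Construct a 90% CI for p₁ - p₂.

p̂₁ = 0.4, p̂₂ = 0.3. Difference = 0.1. CI = (0.022, 0.178)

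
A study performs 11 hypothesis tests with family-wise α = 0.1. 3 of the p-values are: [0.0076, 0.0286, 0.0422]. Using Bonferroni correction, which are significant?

Bonferroni α = 0.1/11 = 0.00909. Significant p-values: [0.0076]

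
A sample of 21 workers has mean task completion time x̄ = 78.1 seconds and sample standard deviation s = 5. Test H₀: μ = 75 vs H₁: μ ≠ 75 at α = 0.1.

t = (x̄ - μ₀)/(s/√n) = (78.1 - 75)/(5/√21) = 2.841. df = 20, critical t = ±1.725. Reject H₀.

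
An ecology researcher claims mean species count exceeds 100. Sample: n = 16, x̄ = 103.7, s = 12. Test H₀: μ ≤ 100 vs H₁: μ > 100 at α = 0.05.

t = (103.7 - 100)/(12/√16) = 1.233, df = 15. Critical t = 1.753. Fail to reject H₀.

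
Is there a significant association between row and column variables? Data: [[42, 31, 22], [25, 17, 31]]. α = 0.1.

χ² = 7.167. df = 2, critical = 4.605. Reject H₀. Variables are dependent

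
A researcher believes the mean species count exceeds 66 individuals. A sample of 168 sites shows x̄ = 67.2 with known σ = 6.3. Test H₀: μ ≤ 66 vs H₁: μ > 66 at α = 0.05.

z = 2.469. Critical value: 1.645. Reject H₀.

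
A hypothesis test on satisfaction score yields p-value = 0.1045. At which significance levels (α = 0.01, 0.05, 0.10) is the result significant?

p = 0.1045. Not significant at any of the given levels.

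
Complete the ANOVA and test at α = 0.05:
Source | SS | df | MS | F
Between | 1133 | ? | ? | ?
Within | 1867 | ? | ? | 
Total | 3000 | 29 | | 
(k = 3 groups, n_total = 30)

df_between = 2, df_within = 27. MS_between = 566.5, MS_within = 69.15. F = 8.193, F_crit ≈ 3.354. Reject H₀.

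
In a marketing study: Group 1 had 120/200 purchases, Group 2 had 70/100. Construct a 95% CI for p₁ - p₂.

p̂₁ = 0.6, p̂₂ = 0.7. Difference = -0.1. CI = (-0.213, 0.013)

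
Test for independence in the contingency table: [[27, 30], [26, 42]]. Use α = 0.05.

χ² = 1.059. df = 1, critical = 3.841. Fail to reject H₀. No evidence of dependence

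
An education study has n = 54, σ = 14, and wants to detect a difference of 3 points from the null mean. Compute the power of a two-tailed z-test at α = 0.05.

SE = σ/√n = 14/√54 = 1.905. Non-centrality λ = d/SE = 3/1.905 = 1.575. Power ≈ Φ(λ - z_{α/2}) = Φ(1.575 - 1.96) = Φ(-0.385) = 0.35.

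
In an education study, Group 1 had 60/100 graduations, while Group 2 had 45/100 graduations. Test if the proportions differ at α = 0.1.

p̂₁ = 0.6, p̂₂ = 0.45, pooled p̂ = 0.525. z = 2.124. Critical: ±1.645. Reject H₀.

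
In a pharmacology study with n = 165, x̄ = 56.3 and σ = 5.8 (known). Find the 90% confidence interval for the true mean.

CI = x̄ ± z*(σ/√n) = 56.3 ± 1.645(5.8/√165) = 56.3 ± 0.74 = (55.56, 57.04)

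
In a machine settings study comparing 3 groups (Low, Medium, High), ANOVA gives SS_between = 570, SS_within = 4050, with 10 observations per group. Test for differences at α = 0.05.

df_between = 2, df_within = 27. F = MS_between/MS_within = 285.0/150.0 = 1.9. F_crit ≈ 3.354. Fail to reject H₀.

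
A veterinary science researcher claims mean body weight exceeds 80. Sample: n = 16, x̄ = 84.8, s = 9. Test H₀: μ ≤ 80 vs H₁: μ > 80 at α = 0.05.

t = (84.8 - 80)/(9/√16) = 2.133, df = 15. Critical t = 1.753. Reject H₀.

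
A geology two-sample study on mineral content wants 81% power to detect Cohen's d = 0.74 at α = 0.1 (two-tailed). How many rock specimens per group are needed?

z_{α/2} = 1.645, z_β = Φ⁻¹(0.81) = 0.878. For medium effect (d = 0.74): n per group = 2(z_{α/2} + z_β)²/d² = 2(1.645 + 0.878)²/0.74² = 23.2 → 24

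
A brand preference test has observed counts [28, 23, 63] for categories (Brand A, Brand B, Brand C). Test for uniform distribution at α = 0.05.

Expected = 38 each. χ² = Σ(O-E)²/E = 25.0. df = 2, critical value = 5.991. Reject H₀.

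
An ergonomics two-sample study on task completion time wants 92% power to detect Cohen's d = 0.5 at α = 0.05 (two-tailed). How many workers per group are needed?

z_{α/2} = 1.96, z_β = Φ⁻¹(0.92) = 1.405. For medium effect (d = 0.5): n per group = 2(z_{α/2} + z_β)²/d² = 2(1.96 + 1.405)²/0.5² = 90.6 → 91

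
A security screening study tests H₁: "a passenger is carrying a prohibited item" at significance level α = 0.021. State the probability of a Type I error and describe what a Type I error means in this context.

P(Type I error) = α = 0.021. A Type I error is rejecting H₀ when H₀ is actually true (false positive) — here, concluding that a passenger is carrying a prohibited item when in fact this is not the case. Consequence: detaining an innocent passenger — delay and inconvenience.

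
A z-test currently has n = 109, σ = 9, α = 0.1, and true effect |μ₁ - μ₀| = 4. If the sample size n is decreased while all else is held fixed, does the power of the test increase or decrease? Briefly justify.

Power decreases: a smaller n inflates the standard error σ/√n, pulling the sampling distribution under H₁ back toward the critical value.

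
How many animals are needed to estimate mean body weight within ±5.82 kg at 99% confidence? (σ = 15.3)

n = (z*σ/E)² = (2.576×15.3/5.82)² = 45.9 → n = 46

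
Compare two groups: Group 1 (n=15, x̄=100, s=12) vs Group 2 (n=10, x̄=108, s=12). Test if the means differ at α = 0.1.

Pooled sp = 12.0. t = -1.633, df = 23. Critical t = ±1.714. Fail to reject H₀.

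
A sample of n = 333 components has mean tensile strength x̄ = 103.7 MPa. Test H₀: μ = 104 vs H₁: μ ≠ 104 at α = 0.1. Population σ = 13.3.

z = (x̄ - μ₀)/(σ/√n) = (103.7 - 104)/(13.3/√333) = -0.412. Critical value: ±1.645. Since |-0.412| ≤ 1.645, Fail to reject H₀.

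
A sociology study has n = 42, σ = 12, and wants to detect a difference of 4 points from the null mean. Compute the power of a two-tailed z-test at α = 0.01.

SE = σ/√n = 12/√42 = 1.852. Non-centrality λ = d/SE = 4/1.852 = 2.16. Power ≈ Φ(λ - z_{α/2}) = Φ(2.16 - 2.576) = Φ(-0.416) = 0.339.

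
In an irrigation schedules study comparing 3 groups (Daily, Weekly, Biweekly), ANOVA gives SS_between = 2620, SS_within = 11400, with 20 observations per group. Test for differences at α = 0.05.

df_between = 2, df_within = 57. F = MS_between/MS_within = 1310.0/200.0 = 6.55. F_crit ≈ 3.159. Reject H₀. At least one mean differs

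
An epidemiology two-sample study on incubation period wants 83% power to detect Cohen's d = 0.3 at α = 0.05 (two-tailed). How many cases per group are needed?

z_{α/2} = 1.96, z_β = Φ⁻¹(0.83) = 0.954. For small effect (d = 0.3): n per group = 2(z_{α/2} + z_β)²/d² = 2(1.96 + 0.954)²/0.3² = 188.7 → 189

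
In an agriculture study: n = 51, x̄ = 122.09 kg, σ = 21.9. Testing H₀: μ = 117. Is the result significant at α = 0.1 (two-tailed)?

z = (122.09 - 117)/(21.9/√51) = 1.66. Since |z| > 1.645, significant at α = 0.1.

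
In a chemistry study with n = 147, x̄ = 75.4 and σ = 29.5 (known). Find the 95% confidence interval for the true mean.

CI = x̄ ± z*(σ/√n) = 75.4 ± 1.96(29.5/√147) = 75.4 ± 4.77 = (70.63, 80.17)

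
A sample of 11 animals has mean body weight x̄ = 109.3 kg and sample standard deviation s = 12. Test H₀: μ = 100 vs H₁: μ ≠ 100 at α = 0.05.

t = (x̄ - μ₀)/(s/√n) = (109.3 - 100)/(12/√11) = 2.57. df = 10, critical t = ±2.228. Reject H₀.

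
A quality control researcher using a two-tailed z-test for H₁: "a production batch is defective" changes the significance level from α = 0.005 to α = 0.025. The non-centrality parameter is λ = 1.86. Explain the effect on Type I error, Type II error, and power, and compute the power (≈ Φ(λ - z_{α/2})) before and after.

Increasing α from 0.005 to 0.025:
• Type I error rate increases (α is the Type I rate by definition).
• Critical value moves from z_{α/2} = 2.807 to 2.241, so power = Φ(λ - z_{α/2}) goes from Φ(1.86 - 2.807) = 0.172 to Φ(1.86 - 2.241) = 0.352.
• Type II error rate β = 1 - power therefore decreases (0.828 → 0.648).
Appropriate when false negatives are costly — here, shipping a defective batch — faulty products reach customers.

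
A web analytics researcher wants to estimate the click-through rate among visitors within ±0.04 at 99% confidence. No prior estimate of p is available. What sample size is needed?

Conservative approach: use p = 0.5 (maximizes p(1-p) = 0.25). n = z²(0.25)/E² = 2.576²×0.25/0.04² = 1036.8 → n = 1037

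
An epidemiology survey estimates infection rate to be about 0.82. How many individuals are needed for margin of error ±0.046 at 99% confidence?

n = z²p(1-p)/E² = 2.576²×0.82×0.18/0.046² = 462.9 → n = 463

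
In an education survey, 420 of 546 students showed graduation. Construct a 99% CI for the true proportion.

p̂ = 0.769. CI = p̂ ± z*√(p̂(1-p̂)/n) = (0.723, 0.816)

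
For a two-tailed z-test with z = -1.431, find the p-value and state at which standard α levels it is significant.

p = 2·P(Z > |-1.431|) = 2·(1 - Φ(1.431)) ≈ 0.1524. Not significant at any standard level.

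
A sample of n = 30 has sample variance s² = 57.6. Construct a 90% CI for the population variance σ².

df = 29. χ²_{0.05} = 42.557, χ²_{0.95} = 17.708. CI for σ² = ((n-1)s²/χ²_{α/2}, (n-1)s²/χ²_{1-α/2}) = (29·57.6/42.557, 29·57.6/17.708) = (39.25, 94.33)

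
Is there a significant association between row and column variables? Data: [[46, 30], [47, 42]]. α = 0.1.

χ² = 0.993. df = 1, critical = 2.706. Fail to reject H₀. No evidence of dependence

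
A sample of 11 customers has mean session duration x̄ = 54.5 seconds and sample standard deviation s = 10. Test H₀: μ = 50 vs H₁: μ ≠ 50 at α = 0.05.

t = (x̄ - μ₀)/(s/√n) = (54.5 - 50)/(10/√11) = 1.492. df = 10, critical t = ±2.228. Fail to reject H₀.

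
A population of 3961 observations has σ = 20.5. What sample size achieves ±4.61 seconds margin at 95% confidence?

Without FPC: n₀ = (1.96×20.5/4.61)² = 75.966. With FPC: n = n₀N/(n₀+N-1) = 74.6 → n = 75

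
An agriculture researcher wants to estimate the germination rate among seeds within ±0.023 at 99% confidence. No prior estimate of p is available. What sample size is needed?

Conservative approach: use p = 0.5 (maximizes p(1-p) = 0.25). n = z²(0.25)/E² = 2.576²×0.25/0.023² = 3136.0 → n = 3136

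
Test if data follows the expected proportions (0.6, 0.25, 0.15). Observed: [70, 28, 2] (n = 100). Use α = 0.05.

Expected: [60.0, 25.0, 15.0]. χ² = 13.293. df = 2, critical = 5.991. Reject H₀.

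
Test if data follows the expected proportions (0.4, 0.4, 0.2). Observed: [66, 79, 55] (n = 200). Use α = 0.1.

Expected: [80.0, 80.0, 40.0]. χ² = 8.088. df = 2, critical = 4.605. Reject H₀.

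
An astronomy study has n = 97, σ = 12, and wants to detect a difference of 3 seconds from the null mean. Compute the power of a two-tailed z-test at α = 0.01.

SE = σ/√n = 12/√97 = 1.218. Non-centrality λ = d/SE = 3/1.218 = 2.462. Power ≈ Φ(λ - z_{α/2}) = Φ(2.462 - 2.576) = Φ(-0.114) = 0.455.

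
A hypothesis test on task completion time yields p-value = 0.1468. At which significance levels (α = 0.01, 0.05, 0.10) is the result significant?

p = 0.1468. Not significant at any of the given levels.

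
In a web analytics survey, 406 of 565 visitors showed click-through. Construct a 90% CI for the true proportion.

p̂ = 0.719. CI = p̂ ± z*√(p̂(1-p̂)/n) = (0.687, 0.75)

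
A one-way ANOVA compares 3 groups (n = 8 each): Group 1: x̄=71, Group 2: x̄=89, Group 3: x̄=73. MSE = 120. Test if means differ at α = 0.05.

Grand mean = 77.67. SS_between = 1557.33, MS_between = 778.67. F = 6.489, F_crit ≈ 3.467. Reject H₀.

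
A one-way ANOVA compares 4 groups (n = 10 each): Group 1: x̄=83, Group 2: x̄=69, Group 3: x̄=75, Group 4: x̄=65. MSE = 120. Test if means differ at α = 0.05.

Grand mean = 73.0. SS_between = 1840.0, MS_between = 613.33. F = 5.111, F_crit ≈ 2.866. Reject H₀.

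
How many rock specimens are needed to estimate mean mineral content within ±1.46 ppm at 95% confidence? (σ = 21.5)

n = (z*σ/E)² = (1.96×21.5/1.46)² = 833.1 → n = 834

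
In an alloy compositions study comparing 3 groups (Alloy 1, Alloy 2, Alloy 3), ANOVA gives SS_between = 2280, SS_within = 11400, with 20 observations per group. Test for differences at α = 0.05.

df_between = 2, df_within = 57. F = MS_between/MS_within = 1140.0/200.0 = 5.7. F_crit ≈ 3.159. Reject H₀. At least one mean differs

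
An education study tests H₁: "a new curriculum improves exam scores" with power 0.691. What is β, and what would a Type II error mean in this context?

β = 1 - power = 1 - 0.691 = 0.309. A Type II error is failing to reject H₀ when H₀ is false (false negative) — here, failing to conclude that a new curriculum improves exam scores when in fact it is true. Consequence: keeping the old curriculum when the new one would have helped students.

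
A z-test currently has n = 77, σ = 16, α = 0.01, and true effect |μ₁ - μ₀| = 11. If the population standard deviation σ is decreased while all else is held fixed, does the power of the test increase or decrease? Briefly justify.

Power increases: a smaller σ shrinks the standard error σ/√n, moving the sampling distribution under H₁ further from the critical value.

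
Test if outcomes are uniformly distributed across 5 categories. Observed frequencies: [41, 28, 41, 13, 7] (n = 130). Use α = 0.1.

Expected = 26 each. χ² = Σ(O-E)²/E = 37.846. df = 4, critical value = 7.779. Reject H₀.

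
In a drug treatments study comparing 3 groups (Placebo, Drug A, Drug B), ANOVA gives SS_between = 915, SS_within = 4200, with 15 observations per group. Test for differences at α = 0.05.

df_between = 2, df_within = 42. F = MS_between/MS_within = 457.5/100.0 = 4.575. F_crit ≈ 3.22. Reject H₀. At least one mean differs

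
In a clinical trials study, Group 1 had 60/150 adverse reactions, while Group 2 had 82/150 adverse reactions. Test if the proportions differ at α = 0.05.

p̂₁ = 0.4, p̂₂ = 0.547, pooled p̂ = 0.473. z = -2.544. Critical: ±1.96. Reject H₀.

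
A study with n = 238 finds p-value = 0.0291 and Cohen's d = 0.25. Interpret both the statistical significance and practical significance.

Statistically significant (p = 0.0291 < 0.05). Cohen's d = 0.25 indicates a small effect size. Both statistical and practical significance should be considered.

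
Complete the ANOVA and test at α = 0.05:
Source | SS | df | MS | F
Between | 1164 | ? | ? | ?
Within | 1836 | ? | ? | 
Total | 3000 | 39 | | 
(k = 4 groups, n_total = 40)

df_between = 3, df_within = 36. MS_between = 388.0, MS_within = 51.0. F = 7.608, F_crit ≈ 2.866. Reject H₀.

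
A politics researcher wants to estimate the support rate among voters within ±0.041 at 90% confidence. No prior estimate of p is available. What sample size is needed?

Conservative approach: use p = 0.5 (maximizes p(1-p) = 0.25). n = z²(0.25)/E² = 1.645²×0.25/0.041² = 402.4 → n = 403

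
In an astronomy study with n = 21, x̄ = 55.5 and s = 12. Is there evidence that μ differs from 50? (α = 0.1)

t = (x̄ - μ₀)/(s/√n) = (55.5 - 50)/(12/√21) = 2.1. df = 20, critical t = ±1.725. Reject H₀.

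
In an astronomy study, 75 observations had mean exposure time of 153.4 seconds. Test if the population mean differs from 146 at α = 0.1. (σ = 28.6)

z = (x̄ - μ₀)/(σ/√n) = (153.4 - 146)/(28.6/√75) = 2.241. Critical value: ±1.645. Since |2.241| > 1.645, Reject H₀.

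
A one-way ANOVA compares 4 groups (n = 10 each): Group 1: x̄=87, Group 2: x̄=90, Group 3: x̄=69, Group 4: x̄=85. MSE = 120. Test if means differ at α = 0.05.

Grand mean = 82.75. SS_between = 2647.5, MS_between = 882.5. F = 7.354, F_crit ≈ 2.866. Reject H₀.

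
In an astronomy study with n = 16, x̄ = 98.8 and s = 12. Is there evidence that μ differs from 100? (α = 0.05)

t = (x̄ - μ₀)/(s/√n) = (98.8 - 100)/(12/√16) = -0.4. df = 15, critical t = ±2.131. Fail to reject H₀.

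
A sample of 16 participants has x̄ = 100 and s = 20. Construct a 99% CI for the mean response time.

CI = x̄ ± t*(s/√n) = 100 ± 2.947(20/√16) = (85.27, 114.73)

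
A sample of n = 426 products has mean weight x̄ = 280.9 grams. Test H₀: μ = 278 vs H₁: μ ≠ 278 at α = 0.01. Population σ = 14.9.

z = (x̄ - μ₀)/(σ/√n) = (280.9 - 278)/(14.9/√426) = 4.017. Critical value: ±2.576. Since |4.017| > 2.576, Reject H₀.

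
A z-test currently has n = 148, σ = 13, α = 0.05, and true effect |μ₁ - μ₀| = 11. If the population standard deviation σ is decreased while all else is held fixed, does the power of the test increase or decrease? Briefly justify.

Power increases: a smaller σ shrinks the standard error σ/√n, moving the sampling distribution under H₁ further from the critical value.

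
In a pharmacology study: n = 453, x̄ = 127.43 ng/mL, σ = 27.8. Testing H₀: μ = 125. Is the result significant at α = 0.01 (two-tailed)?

z = (127.43 - 125)/(27.8/√453) = 1.86. Since |z| ≤ 2.576, not significant at α = 0.01.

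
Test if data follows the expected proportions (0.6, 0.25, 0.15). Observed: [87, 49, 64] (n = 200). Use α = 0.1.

Expected: [120.0, 50.0, 30.0]. χ² = 47.628. df = 2, critical = 4.605. Reject H₀.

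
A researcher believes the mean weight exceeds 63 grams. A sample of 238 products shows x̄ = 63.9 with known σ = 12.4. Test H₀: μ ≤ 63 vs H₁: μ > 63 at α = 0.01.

z = 1.12. Critical value: 2.33. Fail to reject H₀.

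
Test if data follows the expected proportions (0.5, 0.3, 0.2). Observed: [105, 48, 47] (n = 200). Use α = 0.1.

Expected: [100.0, 60.0, 40.0]. χ² = 3.875. df = 2, critical = 4.605. Fail to reject H₀.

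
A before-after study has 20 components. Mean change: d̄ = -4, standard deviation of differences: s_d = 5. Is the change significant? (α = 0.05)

t = d̄/(s_d/√n) = -4/(5/√20) = -3.578. df = 19, critical t = ±2.093. Reject H₀.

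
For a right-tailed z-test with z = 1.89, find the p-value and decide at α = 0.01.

p = P(Z > 1.89) = 1 - Φ(1.89) ≈ 0.0294. Since p ≥ 0.01, fail to reject H₀ (not significant) at α = 0.01.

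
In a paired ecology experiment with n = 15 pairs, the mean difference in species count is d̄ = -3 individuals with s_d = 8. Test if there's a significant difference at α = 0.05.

t = d̄/(s_d/√n) = -3/(8/√15) = -1.452. df = 14, critical t = ±2.145. Fail to reject H₀.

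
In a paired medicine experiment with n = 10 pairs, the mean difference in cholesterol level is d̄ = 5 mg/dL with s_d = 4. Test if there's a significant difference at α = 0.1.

t = d̄/(s_d/√n) = 5/(4/√10) = 3.953. df = 9, critical t = ±1.833. Reject H₀.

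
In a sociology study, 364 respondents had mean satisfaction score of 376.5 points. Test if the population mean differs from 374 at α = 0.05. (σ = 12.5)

z = (x̄ - μ₀)/(σ/√n) = (376.5 - 374)/(12.5/√364) = 3.816. Critical value: ±1.96. Since |3.816| > 1.96, Reject H₀.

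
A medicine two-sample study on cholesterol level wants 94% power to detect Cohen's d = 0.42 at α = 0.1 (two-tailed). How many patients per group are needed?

z_{α/2} = 1.645, z_β = Φ⁻¹(0.94) = 1.555. For small effect (d = 0.42): n per group = 2(z_{α/2} + z_β)²/d² = 2(1.645 + 1.555)²/0.42² = 116.1 → 117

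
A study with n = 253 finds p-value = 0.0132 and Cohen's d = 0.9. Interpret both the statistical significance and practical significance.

Statistically significant (p = 0.0132 < 0.05). Cohen's d = 0.9 indicates a large effect size. Both statistical and practical significance should be considered.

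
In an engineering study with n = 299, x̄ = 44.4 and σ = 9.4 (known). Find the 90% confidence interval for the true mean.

CI = x̄ ± z*(σ/√n) = 44.4 ± 1.645(9.4/√299) = 44.4 ± 0.89 = (43.51, 45.29)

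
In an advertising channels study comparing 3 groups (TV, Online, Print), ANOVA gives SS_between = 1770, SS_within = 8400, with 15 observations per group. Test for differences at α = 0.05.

df_between = 2, df_within = 42. F = MS_between/MS_within = 885.0/200.0 = 4.425. F_crit ≈ 3.22. Reject H₀. At least one mean differs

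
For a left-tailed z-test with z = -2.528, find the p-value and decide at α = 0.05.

p = P(Z < -2.528) = Φ(-2.528) ≈ 0.0057. Since p < 0.05, reject H₀ (significant) at α = 0.05.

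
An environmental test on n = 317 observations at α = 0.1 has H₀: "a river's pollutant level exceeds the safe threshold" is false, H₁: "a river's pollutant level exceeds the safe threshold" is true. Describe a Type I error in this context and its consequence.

Type I error: rejecting H₀ when it is true — concluding that a river's pollutant level exceeds the safe threshold when in fact it is not. Consequence: shutting down a compliant factory unnecessarily.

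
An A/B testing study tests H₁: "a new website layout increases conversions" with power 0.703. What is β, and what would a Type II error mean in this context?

β = 1 - power = 1 - 0.703 = 0.297. A Type II error is failing to reject H₀ when H₀ is false (false negative) — here, failing to conclude that a new website layout increases conversions when in fact it is true. Consequence: discarding a layout that would have improved conversions — lost revenue.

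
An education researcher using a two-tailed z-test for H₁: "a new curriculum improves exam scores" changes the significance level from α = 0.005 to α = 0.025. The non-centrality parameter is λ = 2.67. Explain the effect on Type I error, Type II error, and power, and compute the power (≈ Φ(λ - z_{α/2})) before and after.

Increasing α from 0.005 to 0.025:
• Type I error rate increases (α is the Type I rate by definition).
• Critical value moves from z_{α/2} = 2.807 to 2.241, so power = Φ(λ - z_{α/2}) goes from Φ(2.67 - 2.807) = 0.446 to Φ(2.67 - 2.241) = 0.666.
• Type II error rate β = 1 - power therefore decreases (0.554 → 0.334).
Appropriate when false negatives are costly — here, keeping the old curriculum when the new one would have helped students.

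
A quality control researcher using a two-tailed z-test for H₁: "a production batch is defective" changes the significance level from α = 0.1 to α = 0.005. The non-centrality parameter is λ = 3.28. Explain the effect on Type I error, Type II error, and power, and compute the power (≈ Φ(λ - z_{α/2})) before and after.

Decreasing α from 0.1 to 0.005:
• Type I error rate decreases (α is the Type I rate by definition).
• Critical value moves from z_{α/2} = 1.645 to 2.807, so power = Φ(λ - z_{α/2}) goes from Φ(3.28 - 1.645) = 0.949 to Φ(3.28 - 2.807) = 0.682.
• Type II error rate β = 1 - power therefore increases (0.051 → 0.318).
Appropriate when false positives are costly — here, scrapping a good batch — wasted material and cost for no reason.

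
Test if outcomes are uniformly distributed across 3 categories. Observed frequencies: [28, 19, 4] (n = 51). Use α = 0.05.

Expected = 17 each. χ² = Σ(O-E)²/E = 17.294. df = 2, critical value = 5.991. Reject H₀.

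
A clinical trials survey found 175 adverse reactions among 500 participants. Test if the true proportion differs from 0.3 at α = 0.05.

p̂ = 0.35, p₀ = 0.3. z = (p̂ - p₀)/√(p₀(1-p₀)/n) = 2.44. Critical: ±1.96. Reject H₀.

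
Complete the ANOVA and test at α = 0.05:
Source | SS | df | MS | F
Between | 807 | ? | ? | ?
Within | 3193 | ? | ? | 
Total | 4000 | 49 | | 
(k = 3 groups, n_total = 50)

df_between = 2, df_within = 47. MS_between = 403.5, MS_within = 67.94. F = 5.939, F_crit ≈ 3.195. Reject H₀.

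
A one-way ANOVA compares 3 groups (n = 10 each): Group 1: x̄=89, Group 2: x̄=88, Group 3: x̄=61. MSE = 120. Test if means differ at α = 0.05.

Grand mean = 79.33. SS_between = 5046.67, MS_between = 2523.33. F = 21.028, F_crit ≈ 3.354. Reject H₀.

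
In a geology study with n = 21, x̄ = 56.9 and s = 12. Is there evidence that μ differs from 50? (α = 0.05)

t = (x̄ - μ₀)/(s/√n) = (56.9 - 50)/(12/√21) = 2.635. df = 20, critical t = ±2.086. Reject H₀.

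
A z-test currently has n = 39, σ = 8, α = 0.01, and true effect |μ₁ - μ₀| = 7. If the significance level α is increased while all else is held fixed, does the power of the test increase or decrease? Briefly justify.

Power increases: a larger α lowers the critical value, so more of the H₁ sampling distribution falls in the rejection region.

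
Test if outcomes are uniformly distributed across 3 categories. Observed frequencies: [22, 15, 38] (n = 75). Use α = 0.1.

Expected = 25 each. χ² = Σ(O-E)²/E = 11.12. df = 2, critical value = 4.605. Reject H₀.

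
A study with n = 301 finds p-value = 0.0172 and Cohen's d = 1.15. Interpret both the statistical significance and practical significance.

Statistically significant (p = 0.0172 < 0.05). Cohen's d = 1.15 indicates a large effect size. Both statistical and practical significance should be considered.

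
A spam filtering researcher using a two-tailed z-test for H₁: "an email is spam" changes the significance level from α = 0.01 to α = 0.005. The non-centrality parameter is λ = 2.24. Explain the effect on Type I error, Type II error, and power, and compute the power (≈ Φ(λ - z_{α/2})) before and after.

Decreasing α from 0.01 to 0.005:
• Type I error rate decreases (α is the Type I rate by definition).
• Critical value moves from z_{α/2} = 2.576 to 2.807, so power = Φ(λ - z_{α/2}) goes from Φ(2.24 - 2.576) = 0.368 to Φ(2.24 - 2.807) = 0.285.
• Type II error rate β = 1 - power therefore increases (0.632 → 0.715).
Appropriate when false positives are costly — here, a legitimate email is sent to the spam folder and the user misses it.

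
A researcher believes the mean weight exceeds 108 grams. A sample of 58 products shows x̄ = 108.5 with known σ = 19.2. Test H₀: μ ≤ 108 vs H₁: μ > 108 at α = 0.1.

z = 0.198. Critical value: 1.28. Fail to reject H₀.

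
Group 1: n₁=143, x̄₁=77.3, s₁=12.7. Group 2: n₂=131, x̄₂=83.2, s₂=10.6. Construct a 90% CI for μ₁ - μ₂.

Difference = -5.9. SE = √(12.7²/143 + 10.6²/131) = 1.409. CI = (-8.22, -3.58)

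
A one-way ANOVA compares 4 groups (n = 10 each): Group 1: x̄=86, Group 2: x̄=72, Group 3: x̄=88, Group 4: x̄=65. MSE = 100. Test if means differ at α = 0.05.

Grand mean = 77.75. SS_between = 3687.5, MS_between = 1229.17. F = 12.292, F_crit ≈ 2.866. Reject H₀.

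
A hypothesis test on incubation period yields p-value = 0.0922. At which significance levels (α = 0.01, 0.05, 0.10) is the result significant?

p = 0.0922. Significant at: α = 0.1.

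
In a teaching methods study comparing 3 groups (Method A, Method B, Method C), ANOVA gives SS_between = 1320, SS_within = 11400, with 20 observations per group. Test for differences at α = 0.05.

df_between = 2, df_within = 57. F = MS_between/MS_within = 660.0/200.0 = 3.3. F_crit ≈ 3.159. Reject H₀. At least one mean differs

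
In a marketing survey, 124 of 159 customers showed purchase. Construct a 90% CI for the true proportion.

p̂ = 0.78. CI = p̂ ± z*√(p̂(1-p̂)/n) = (0.726, 0.834)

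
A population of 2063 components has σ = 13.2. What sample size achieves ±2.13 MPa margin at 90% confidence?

Without FPC: n₀ = (1.645×13.2/2.13)² = 103.925. With FPC: n = n₀N/(n₀+N-1) = 99.0 → n = 99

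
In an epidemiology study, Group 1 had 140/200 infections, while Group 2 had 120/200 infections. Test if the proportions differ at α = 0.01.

p̂₁ = 0.7, p̂₂ = 0.6, pooled p̂ = 0.65. z = 2.097. Critical: ±2.576. Fail to reject H₀.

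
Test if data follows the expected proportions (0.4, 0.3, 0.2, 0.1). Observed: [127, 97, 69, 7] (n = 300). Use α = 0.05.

Expected: [120.0, 90.0, 60.0, 30.0]. χ² = 19.936. df = 3, critical = 7.815. Reject H₀.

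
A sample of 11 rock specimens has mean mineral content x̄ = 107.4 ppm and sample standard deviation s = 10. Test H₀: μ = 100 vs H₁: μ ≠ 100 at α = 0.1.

t = (x̄ - μ₀)/(s/√n) = (107.4 - 100)/(10/√11) = 2.454. df = 10, critical t = ±1.812. Reject H₀.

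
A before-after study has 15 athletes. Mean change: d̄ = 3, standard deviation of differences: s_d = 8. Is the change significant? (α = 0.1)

t = d̄/(s_d/√n) = 3/(8/√15) = 1.452. df = 14, critical t = ±1.761. Fail to reject H₀.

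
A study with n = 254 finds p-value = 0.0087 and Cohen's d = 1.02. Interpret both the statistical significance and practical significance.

Statistically significant (p = 0.0087 < 0.05). Cohen's d = 1.02 indicates a large effect size. Both statistical and practical significance should be considered.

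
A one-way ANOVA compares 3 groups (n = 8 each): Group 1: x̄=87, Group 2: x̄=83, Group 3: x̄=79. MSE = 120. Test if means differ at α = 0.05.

Grand mean = 83.0. SS_between = 256.0, MS_between = 128.0. F = 1.067, F_crit ≈ 3.467. Fail to reject H₀.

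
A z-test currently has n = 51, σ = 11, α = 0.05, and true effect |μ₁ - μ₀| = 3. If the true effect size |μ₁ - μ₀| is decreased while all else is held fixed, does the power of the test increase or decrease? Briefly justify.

Power decreases: a smaller true effect decreases the non-centrality λ = |μ₁ - μ₀|/(σ/√n).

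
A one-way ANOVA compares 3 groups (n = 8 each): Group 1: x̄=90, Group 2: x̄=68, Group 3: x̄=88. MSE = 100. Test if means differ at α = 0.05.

Grand mean = 82.0. SS_between = 2368.0, MS_between = 1184.0. F = 11.84, F_crit ≈ 3.467. Reject H₀.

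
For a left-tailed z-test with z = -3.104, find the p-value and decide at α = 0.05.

p = P(Z < -3.104) = Φ(-3.104) ≈ 0.001. Since p < 0.05, reject H₀ (significant) at α = 0.05.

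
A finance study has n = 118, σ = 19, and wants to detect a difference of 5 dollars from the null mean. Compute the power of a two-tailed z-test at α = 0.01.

SE = σ/√n = 19/√118 = 1.749. Non-centrality λ = d/SE = 5/1.749 = 2.859. Power ≈ Φ(λ - z_{α/2}) = Φ(2.859 - 2.576) = Φ(0.283) = 0.611.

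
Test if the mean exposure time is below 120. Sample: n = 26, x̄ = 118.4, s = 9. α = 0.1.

t = (118.4 - 120)/(9/√26) = -0.906, df = 25. Critical t = -1.316. Fail to reject H₀.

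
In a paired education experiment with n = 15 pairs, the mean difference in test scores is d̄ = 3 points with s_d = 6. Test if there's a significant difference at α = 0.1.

t = d̄/(s_d/√n) = 3/(6/√15) = 1.936. df = 14, critical t = ±1.761. Reject H₀.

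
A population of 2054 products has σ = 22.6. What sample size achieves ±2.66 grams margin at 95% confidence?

Without FPC: n₀ = (1.96×22.6/2.66)² = 277.31. With FPC: n = n₀N/(n₀+N-1) = 244.4 → n = 245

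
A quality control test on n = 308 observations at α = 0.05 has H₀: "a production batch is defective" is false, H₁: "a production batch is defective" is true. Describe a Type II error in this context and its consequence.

Type II error: failing to reject H₀ when it is false — concluding that a production batch is defective is not supported when in fact it is. Consequence: shipping a defective batch — faulty products reach customers.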